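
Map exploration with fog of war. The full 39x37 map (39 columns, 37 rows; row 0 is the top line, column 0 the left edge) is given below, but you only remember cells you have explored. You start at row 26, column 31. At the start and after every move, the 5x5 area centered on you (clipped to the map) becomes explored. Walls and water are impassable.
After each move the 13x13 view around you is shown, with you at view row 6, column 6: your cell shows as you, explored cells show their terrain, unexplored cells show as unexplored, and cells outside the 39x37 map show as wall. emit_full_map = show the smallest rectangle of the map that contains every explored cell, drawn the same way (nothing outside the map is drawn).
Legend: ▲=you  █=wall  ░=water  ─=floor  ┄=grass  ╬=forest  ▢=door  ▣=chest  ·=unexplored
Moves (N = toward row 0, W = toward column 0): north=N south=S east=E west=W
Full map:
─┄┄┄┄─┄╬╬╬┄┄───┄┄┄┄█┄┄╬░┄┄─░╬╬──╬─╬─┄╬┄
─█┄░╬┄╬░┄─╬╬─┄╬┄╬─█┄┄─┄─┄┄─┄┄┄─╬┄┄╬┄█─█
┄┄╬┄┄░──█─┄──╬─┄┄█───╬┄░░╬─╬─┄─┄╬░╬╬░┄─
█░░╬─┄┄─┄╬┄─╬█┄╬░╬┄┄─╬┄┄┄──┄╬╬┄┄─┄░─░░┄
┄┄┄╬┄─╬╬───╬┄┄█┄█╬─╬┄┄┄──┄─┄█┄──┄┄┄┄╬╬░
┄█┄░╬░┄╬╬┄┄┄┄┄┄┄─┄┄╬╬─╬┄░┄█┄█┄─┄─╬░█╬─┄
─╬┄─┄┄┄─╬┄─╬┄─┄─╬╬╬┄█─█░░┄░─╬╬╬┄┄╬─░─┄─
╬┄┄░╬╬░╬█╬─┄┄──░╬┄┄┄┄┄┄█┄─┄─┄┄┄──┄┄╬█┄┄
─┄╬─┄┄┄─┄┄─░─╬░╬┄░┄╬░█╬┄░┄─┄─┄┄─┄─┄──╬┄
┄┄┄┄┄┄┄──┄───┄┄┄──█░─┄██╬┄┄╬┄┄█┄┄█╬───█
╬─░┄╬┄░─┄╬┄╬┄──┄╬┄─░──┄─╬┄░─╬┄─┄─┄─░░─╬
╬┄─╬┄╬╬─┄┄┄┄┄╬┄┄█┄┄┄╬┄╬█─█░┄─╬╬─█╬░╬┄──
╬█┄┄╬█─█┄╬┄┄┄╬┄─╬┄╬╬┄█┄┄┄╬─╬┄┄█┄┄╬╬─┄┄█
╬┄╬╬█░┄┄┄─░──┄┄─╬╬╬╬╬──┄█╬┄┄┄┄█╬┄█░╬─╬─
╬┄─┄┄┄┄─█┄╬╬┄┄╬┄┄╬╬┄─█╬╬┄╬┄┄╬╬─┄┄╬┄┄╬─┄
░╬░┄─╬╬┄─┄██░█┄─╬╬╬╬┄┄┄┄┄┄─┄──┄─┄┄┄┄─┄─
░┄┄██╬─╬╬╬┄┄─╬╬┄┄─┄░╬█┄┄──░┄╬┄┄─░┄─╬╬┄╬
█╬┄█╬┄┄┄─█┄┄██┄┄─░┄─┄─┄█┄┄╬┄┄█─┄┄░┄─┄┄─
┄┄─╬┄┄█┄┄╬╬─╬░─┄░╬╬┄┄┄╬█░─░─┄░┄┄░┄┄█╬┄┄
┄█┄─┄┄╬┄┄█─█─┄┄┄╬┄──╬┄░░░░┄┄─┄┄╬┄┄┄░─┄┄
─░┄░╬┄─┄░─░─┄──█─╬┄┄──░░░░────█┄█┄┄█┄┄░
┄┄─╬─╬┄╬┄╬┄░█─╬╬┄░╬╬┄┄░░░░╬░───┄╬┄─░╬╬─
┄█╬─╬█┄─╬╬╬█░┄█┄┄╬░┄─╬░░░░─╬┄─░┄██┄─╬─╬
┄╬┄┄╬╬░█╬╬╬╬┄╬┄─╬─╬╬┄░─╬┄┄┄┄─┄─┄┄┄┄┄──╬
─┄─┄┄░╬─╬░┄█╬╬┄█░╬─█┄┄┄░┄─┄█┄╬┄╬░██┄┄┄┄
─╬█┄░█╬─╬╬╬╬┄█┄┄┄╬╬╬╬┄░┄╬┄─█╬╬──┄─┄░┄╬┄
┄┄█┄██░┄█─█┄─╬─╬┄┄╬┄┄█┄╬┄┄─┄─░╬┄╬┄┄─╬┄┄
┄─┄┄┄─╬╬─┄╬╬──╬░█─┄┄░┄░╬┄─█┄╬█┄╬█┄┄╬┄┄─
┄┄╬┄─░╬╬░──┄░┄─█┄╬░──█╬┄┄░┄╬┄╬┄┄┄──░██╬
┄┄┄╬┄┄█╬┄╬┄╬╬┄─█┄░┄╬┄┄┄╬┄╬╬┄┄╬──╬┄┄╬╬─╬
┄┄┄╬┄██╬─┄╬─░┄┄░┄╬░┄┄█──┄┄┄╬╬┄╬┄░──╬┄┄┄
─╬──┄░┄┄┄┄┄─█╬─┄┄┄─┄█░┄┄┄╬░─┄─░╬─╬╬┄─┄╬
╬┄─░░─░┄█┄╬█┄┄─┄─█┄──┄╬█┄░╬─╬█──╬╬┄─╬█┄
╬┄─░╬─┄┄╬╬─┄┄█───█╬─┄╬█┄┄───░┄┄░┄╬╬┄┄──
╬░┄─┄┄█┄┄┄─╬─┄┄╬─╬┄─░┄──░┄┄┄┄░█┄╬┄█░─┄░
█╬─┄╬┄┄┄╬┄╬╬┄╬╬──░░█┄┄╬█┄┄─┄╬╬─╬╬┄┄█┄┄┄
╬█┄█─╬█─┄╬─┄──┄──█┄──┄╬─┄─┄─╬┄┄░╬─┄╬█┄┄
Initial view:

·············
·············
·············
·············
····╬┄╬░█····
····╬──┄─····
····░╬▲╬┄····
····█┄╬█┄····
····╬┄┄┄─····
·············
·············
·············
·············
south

·············
·············
·············
····╬┄╬░█····
····╬──┄─····
····░╬┄╬┄····
····█┄▲█┄····
····╬┄┄┄─····
····╬──╬┄····
·············
·············
·············
·············

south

·············
·············
····╬┄╬░█····
····╬──┄─····
····░╬┄╬┄····
····█┄╬█┄····
····╬┄▲┄─····
····╬──╬┄····
····┄╬┄░─····
·············
·············
·············
·············

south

·············
····╬┄╬░█····
····╬──┄─····
····░╬┄╬┄····
····█┄╬█┄····
····╬┄┄┄─····
····╬─▲╬┄····
····┄╬┄░─····
····─░╬─╬····
·············
·············
·············
·············

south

····╬┄╬░█····
····╬──┄─····
····░╬┄╬┄····
····█┄╬█┄····
····╬┄┄┄─····
····╬──╬┄····
····┄╬▲░─····
····─░╬─╬····
····█──╬╬····
·············
·············
·············
·············

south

····╬──┄─····
····░╬┄╬┄····
····█┄╬█┄····
····╬┄┄┄─····
····╬──╬┄····
····┄╬┄░─····
····─░▲─╬····
····█──╬╬····
····┄┄░┄╬····
·············
·············
·············
█████████████

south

····░╬┄╬┄····
····█┄╬█┄····
····╬┄┄┄─····
····╬──╬┄····
····┄╬┄░─····
····─░╬─╬····
····█─▲╬╬····
····┄┄░┄╬····
····░█┄╬┄····
·············
·············
█████████████
█████████████

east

···░╬┄╬┄·····
···█┄╬█┄·····
···╬┄┄┄─·····
···╬──╬┄·····
···┄╬┄░──····
···─░╬─╬╬····
···█──▲╬┄····
···┄┄░┄╬╬····
···░█┄╬┄█····
·············
·············
█████████████
█████████████

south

···█┄╬█┄·····
···╬┄┄┄─·····
···╬──╬┄·····
···┄╬┄░──····
···─░╬─╬╬····
···█──╬╬┄····
···┄┄░▲╬╬····
···░█┄╬┄█····
····─╬╬┄┄····
·············
█████████████
█████████████
█████████████

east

··█┄╬█┄·····█
··╬┄┄┄─·····█
··╬──╬┄·····█
··┄╬┄░──····█
··─░╬─╬╬┄···█
··█──╬╬┄─···█
··┄┄░┄▲╬┄···█
··░█┄╬┄█░···█
···─╬╬┄┄█···█
············█
█████████████
█████████████
█████████████

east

·█┄╬█┄·····██
·╬┄┄┄─·····██
·╬──╬┄·····██
·┄╬┄░──····██
·─░╬─╬╬┄─··██
·█──╬╬┄─╬··██
·┄┄░┄╬▲┄┄··██
·░█┄╬┄█░─··██
··─╬╬┄┄█┄··██
···········██
█████████████
█████████████
█████████████

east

█┄╬█┄·····███
╬┄┄┄─·····███
╬──╬┄·····███
┄╬┄░──····███
─░╬─╬╬┄─┄·███
█──╬╬┄─╬█·███
┄┄░┄╬╬▲┄─·███
░█┄╬┄█░─┄·███
·─╬╬┄┄█┄┄·███
··········███
█████████████
█████████████
█████████████

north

░╬┄╬┄·····███
█┄╬█┄·····███
╬┄┄┄─·····███
╬──╬┄·····███
┄╬┄░──╬┄┄·███
─░╬─╬╬┄─┄·███
█──╬╬┄▲╬█·███
┄┄░┄╬╬┄┄─·███
░█┄╬┄█░─┄·███
·─╬╬┄┄█┄┄·███
··········███
█████████████
█████████████

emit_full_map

╬┄╬░█····
╬──┄─····
░╬┄╬┄····
█┄╬█┄····
╬┄┄┄─····
╬──╬┄····
┄╬┄░──╬┄┄
─░╬─╬╬┄─┄
█──╬╬┄▲╬█
┄┄░┄╬╬┄┄─
░█┄╬┄█░─┄
·─╬╬┄┄█┄┄

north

╬──┄─·····███
░╬┄╬┄·····███
█┄╬█┄·····███
╬┄┄┄─·····███
╬──╬┄┄╬╬─·███
┄╬┄░──╬┄┄·███
─░╬─╬╬▲─┄·███
█──╬╬┄─╬█·███
┄┄░┄╬╬┄┄─·███
░█┄╬┄█░─┄·███
·─╬╬┄┄█┄┄·███
··········███
█████████████

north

╬┄╬░█·····███
╬──┄─·····███
░╬┄╬┄·····███
█┄╬█┄·····███
╬┄┄┄──░██·███
╬──╬┄┄╬╬─·███
┄╬┄░──▲┄┄·███
─░╬─╬╬┄─┄·███
█──╬╬┄─╬█·███
┄┄░┄╬╬┄┄─·███
░█┄╬┄█░─┄·███
·─╬╬┄┄█┄┄·███
··········███

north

··········███
╬┄╬░█·····███
╬──┄─·····███
░╬┄╬┄·····███
█┄╬█┄┄╬┄┄·███
╬┄┄┄──░██·███
╬──╬┄┄▲╬─·███
┄╬┄░──╬┄┄·███
─░╬─╬╬┄─┄·███
█──╬╬┄─╬█·███
┄┄░┄╬╬┄┄─·███
░█┄╬┄█░─┄·███
·─╬╬┄┄█┄┄·███

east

·········████
┄╬░█·····████
──┄─·····████
╬┄╬┄·····████
┄╬█┄┄╬┄┄─████
┄┄┄──░██╬████
──╬┄┄╬▲─╬████
╬┄░──╬┄┄┄████
░╬─╬╬┄─┄╬████
──╬╬┄─╬█·████
┄░┄╬╬┄┄─·████
█┄╬┄█░─┄·████
─╬╬┄┄█┄┄·████

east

········█████
╬░█·····█████
─┄─·····█████
┄╬┄·····█████
╬█┄┄╬┄┄─█████
┄┄──░██╬█████
─╬┄┄╬╬▲╬█████
┄░──╬┄┄┄█████
╬─╬╬┄─┄╬█████
─╬╬┄─╬█·█████
░┄╬╬┄┄─·█████
┄╬┄█░─┄·█████
╬╬┄┄█┄┄·█████

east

·······██████
░█·····██████
┄─·····██████
╬┄·····██████
█┄┄╬┄┄─██████
┄──░██╬██████
╬┄┄╬╬─▲██████
░──╬┄┄┄██████
─╬╬┄─┄╬██████
╬╬┄─╬█·██████
┄╬╬┄┄─·██████
╬┄█░─┄·██████
╬┄┄█┄┄·██████

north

·······██████
·······██████
░█·····██████
┄─·····██████
╬┄··╬┄┄██████
█┄┄╬┄┄─██████
┄──░██▲██████
╬┄┄╬╬─╬██████
░──╬┄┄┄██████
─╬╬┄─┄╬██████
╬╬┄─╬█·██████
┄╬╬┄┄─·██████
╬┄█░─┄·██████

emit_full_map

╬┄╬░█·····
╬──┄─·····
░╬┄╬┄··╬┄┄
█┄╬█┄┄╬┄┄─
╬┄┄┄──░██▲
╬──╬┄┄╬╬─╬
┄╬┄░──╬┄┄┄
─░╬─╬╬┄─┄╬
█──╬╬┄─╬█·
┄┄░┄╬╬┄┄─·
░█┄╬┄█░─┄·
·─╬╬┄┄█┄┄·


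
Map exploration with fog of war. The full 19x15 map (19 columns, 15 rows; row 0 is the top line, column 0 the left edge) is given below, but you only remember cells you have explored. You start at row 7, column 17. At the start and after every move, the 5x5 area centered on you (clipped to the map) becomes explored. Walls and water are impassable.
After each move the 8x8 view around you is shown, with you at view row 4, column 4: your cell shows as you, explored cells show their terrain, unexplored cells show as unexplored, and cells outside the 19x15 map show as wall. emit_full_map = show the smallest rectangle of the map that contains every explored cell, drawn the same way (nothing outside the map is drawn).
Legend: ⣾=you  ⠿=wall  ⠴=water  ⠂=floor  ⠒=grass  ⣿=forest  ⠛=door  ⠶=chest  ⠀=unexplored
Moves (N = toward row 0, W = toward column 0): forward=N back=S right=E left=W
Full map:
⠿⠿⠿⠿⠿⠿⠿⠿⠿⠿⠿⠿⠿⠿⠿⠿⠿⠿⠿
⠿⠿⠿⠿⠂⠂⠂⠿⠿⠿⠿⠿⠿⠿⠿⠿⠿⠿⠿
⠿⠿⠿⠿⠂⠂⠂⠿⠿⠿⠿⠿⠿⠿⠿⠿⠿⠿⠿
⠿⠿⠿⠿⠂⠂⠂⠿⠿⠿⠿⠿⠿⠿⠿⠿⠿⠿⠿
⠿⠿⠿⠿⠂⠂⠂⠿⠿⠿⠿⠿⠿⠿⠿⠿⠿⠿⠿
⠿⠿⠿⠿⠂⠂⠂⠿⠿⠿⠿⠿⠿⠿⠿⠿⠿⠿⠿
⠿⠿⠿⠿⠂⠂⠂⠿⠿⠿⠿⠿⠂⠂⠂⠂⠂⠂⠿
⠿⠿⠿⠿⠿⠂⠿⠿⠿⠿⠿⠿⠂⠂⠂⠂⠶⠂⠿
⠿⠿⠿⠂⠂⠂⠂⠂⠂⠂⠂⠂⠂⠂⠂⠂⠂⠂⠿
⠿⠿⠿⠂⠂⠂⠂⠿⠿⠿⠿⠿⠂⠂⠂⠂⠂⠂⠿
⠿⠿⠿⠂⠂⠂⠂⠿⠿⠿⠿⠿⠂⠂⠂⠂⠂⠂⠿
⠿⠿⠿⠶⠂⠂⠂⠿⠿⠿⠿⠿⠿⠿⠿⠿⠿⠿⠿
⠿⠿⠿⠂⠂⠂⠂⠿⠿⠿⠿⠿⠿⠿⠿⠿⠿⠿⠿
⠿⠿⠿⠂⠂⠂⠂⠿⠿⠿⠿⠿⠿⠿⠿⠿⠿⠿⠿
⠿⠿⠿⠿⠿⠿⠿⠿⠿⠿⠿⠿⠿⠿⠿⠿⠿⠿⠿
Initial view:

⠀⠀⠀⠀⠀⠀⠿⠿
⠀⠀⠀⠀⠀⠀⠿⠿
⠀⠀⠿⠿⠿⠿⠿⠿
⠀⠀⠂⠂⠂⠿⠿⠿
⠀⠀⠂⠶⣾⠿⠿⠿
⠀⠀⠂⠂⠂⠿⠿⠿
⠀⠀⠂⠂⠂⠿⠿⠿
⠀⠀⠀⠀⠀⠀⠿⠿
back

⠀⠀⠀⠀⠀⠀⠿⠿
⠀⠀⠿⠿⠿⠿⠿⠿
⠀⠀⠂⠂⠂⠿⠿⠿
⠀⠀⠂⠶⠂⠿⠿⠿
⠀⠀⠂⠂⣾⠿⠿⠿
⠀⠀⠂⠂⠂⠿⠿⠿
⠀⠀⠂⠂⠂⠿⠿⠿
⠀⠀⠀⠀⠀⠀⠿⠿

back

⠀⠀⠿⠿⠿⠿⠿⠿
⠀⠀⠂⠂⠂⠿⠿⠿
⠀⠀⠂⠶⠂⠿⠿⠿
⠀⠀⠂⠂⠂⠿⠿⠿
⠀⠀⠂⠂⣾⠿⠿⠿
⠀⠀⠂⠂⠂⠿⠿⠿
⠀⠀⠿⠿⠿⠿⠿⠿
⠀⠀⠀⠀⠀⠀⠿⠿

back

⠀⠀⠂⠂⠂⠿⠿⠿
⠀⠀⠂⠶⠂⠿⠿⠿
⠀⠀⠂⠂⠂⠿⠿⠿
⠀⠀⠂⠂⠂⠿⠿⠿
⠀⠀⠂⠂⣾⠿⠿⠿
⠀⠀⠿⠿⠿⠿⠿⠿
⠀⠀⠿⠿⠿⠿⠿⠿
⠀⠀⠀⠀⠀⠀⠿⠿

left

⠀⠀⠀⠂⠂⠂⠿⠿
⠀⠀⠀⠂⠶⠂⠿⠿
⠀⠀⠂⠂⠂⠂⠿⠿
⠀⠀⠂⠂⠂⠂⠿⠿
⠀⠀⠂⠂⣾⠂⠿⠿
⠀⠀⠿⠿⠿⠿⠿⠿
⠀⠀⠿⠿⠿⠿⠿⠿
⠀⠀⠀⠀⠀⠀⠀⠿

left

⠀⠀⠀⠀⠂⠂⠂⠿
⠀⠀⠀⠀⠂⠶⠂⠿
⠀⠀⠂⠂⠂⠂⠂⠿
⠀⠀⠂⠂⠂⠂⠂⠿
⠀⠀⠂⠂⣾⠂⠂⠿
⠀⠀⠿⠿⠿⠿⠿⠿
⠀⠀⠿⠿⠿⠿⠿⠿
⠀⠀⠀⠀⠀⠀⠀⠀

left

⠀⠀⠀⠀⠀⠂⠂⠂
⠀⠀⠀⠀⠀⠂⠶⠂
⠀⠀⠂⠂⠂⠂⠂⠂
⠀⠀⠂⠂⠂⠂⠂⠂
⠀⠀⠂⠂⣾⠂⠂⠂
⠀⠀⠿⠿⠿⠿⠿⠿
⠀⠀⠿⠿⠿⠿⠿⠿
⠀⠀⠀⠀⠀⠀⠀⠀

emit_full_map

⠀⠀⠀⠿⠿⠿⠿
⠀⠀⠀⠂⠂⠂⠿
⠀⠀⠀⠂⠶⠂⠿
⠂⠂⠂⠂⠂⠂⠿
⠂⠂⠂⠂⠂⠂⠿
⠂⠂⣾⠂⠂⠂⠿
⠿⠿⠿⠿⠿⠿⠿
⠿⠿⠿⠿⠿⠿⠿

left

⠀⠀⠀⠀⠀⠀⠂⠂
⠀⠀⠀⠀⠀⠀⠂⠶
⠀⠀⠂⠂⠂⠂⠂⠂
⠀⠀⠿⠂⠂⠂⠂⠂
⠀⠀⠿⠂⣾⠂⠂⠂
⠀⠀⠿⠿⠿⠿⠿⠿
⠀⠀⠿⠿⠿⠿⠿⠿
⠀⠀⠀⠀⠀⠀⠀⠀

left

⠀⠀⠀⠀⠀⠀⠀⠂
⠀⠀⠀⠀⠀⠀⠀⠂
⠀⠀⠂⠂⠂⠂⠂⠂
⠀⠀⠿⠿⠂⠂⠂⠂
⠀⠀⠿⠿⣾⠂⠂⠂
⠀⠀⠿⠿⠿⠿⠿⠿
⠀⠀⠿⠿⠿⠿⠿⠿
⠀⠀⠀⠀⠀⠀⠀⠀

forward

⠀⠀⠀⠀⠀⠀⠀⠿
⠀⠀⠀⠀⠀⠀⠀⠂
⠀⠀⠿⠿⠂⠂⠂⠂
⠀⠀⠂⠂⠂⠂⠂⠂
⠀⠀⠿⠿⣾⠂⠂⠂
⠀⠀⠿⠿⠂⠂⠂⠂
⠀⠀⠿⠿⠿⠿⠿⠿
⠀⠀⠿⠿⠿⠿⠿⠿

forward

⠀⠀⠀⠀⠀⠀⠀⠀
⠀⠀⠀⠀⠀⠀⠀⠿
⠀⠀⠿⠿⠂⠂⠂⠂
⠀⠀⠿⠿⠂⠂⠂⠂
⠀⠀⠂⠂⣾⠂⠂⠂
⠀⠀⠿⠿⠂⠂⠂⠂
⠀⠀⠿⠿⠂⠂⠂⠂
⠀⠀⠿⠿⠿⠿⠿⠿

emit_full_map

⠀⠀⠀⠀⠀⠿⠿⠿⠿
⠿⠿⠂⠂⠂⠂⠂⠂⠿
⠿⠿⠂⠂⠂⠂⠶⠂⠿
⠂⠂⣾⠂⠂⠂⠂⠂⠿
⠿⠿⠂⠂⠂⠂⠂⠂⠿
⠿⠿⠂⠂⠂⠂⠂⠂⠿
⠿⠿⠿⠿⠿⠿⠿⠿⠿
⠿⠿⠿⠿⠿⠿⠿⠿⠿

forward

⠀⠀⠀⠀⠀⠀⠀⠀
⠀⠀⠀⠀⠀⠀⠀⠀
⠀⠀⠿⠿⠿⠿⠿⠿
⠀⠀⠿⠿⠂⠂⠂⠂
⠀⠀⠿⠿⣾⠂⠂⠂
⠀⠀⠂⠂⠂⠂⠂⠂
⠀⠀⠿⠿⠂⠂⠂⠂
⠀⠀⠿⠿⠂⠂⠂⠂

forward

⠀⠀⠀⠀⠀⠀⠀⠀
⠀⠀⠀⠀⠀⠀⠀⠀
⠀⠀⠿⠿⠿⠿⠿⠀
⠀⠀⠿⠿⠿⠿⠿⠿
⠀⠀⠿⠿⣾⠂⠂⠂
⠀⠀⠿⠿⠂⠂⠂⠂
⠀⠀⠂⠂⠂⠂⠂⠂
⠀⠀⠿⠿⠂⠂⠂⠂

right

⠀⠀⠀⠀⠀⠀⠀⠀
⠀⠀⠀⠀⠀⠀⠀⠀
⠀⠿⠿⠿⠿⠿⠿⠀
⠀⠿⠿⠿⠿⠿⠿⠿
⠀⠿⠿⠂⣾⠂⠂⠂
⠀⠿⠿⠂⠂⠂⠂⠶
⠀⠂⠂⠂⠂⠂⠂⠂
⠀⠿⠿⠂⠂⠂⠂⠂

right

⠀⠀⠀⠀⠀⠀⠀⠀
⠀⠀⠀⠀⠀⠀⠀⠀
⠿⠿⠿⠿⠿⠿⠿⠀
⠿⠿⠿⠿⠿⠿⠿⠿
⠿⠿⠂⠂⣾⠂⠂⠂
⠿⠿⠂⠂⠂⠂⠶⠂
⠂⠂⠂⠂⠂⠂⠂⠂
⠿⠿⠂⠂⠂⠂⠂⠂

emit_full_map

⠿⠿⠿⠿⠿⠿⠿⠀⠀
⠿⠿⠿⠿⠿⠿⠿⠿⠿
⠿⠿⠂⠂⣾⠂⠂⠂⠿
⠿⠿⠂⠂⠂⠂⠶⠂⠿
⠂⠂⠂⠂⠂⠂⠂⠂⠿
⠿⠿⠂⠂⠂⠂⠂⠂⠿
⠿⠿⠂⠂⠂⠂⠂⠂⠿
⠿⠿⠿⠿⠿⠿⠿⠿⠿
⠿⠿⠿⠿⠿⠿⠿⠿⠿


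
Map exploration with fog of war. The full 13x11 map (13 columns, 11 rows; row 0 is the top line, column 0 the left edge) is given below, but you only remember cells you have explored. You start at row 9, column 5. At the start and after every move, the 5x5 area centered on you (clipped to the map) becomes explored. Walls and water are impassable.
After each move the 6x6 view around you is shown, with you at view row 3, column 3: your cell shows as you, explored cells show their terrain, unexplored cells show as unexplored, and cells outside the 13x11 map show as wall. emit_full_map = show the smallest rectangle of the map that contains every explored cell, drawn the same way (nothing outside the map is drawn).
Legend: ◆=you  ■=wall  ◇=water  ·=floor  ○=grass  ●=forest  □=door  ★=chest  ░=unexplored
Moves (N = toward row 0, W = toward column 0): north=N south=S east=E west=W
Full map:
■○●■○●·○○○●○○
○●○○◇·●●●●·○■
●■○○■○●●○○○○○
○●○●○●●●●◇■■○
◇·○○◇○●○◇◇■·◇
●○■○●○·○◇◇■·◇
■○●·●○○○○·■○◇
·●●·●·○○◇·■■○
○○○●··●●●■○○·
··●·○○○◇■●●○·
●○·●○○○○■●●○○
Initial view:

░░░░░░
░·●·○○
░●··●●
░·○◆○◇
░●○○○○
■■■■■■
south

░·●·○○
░●··●●
░·○○○◇
░●○◆○○
■■■■■■
■■■■■■

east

·●·○○░
●··●●●
·○○○◇■
●○○◆○■
■■■■■■
■■■■■■

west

░·●·○○
░●··●●
░·○○○◇
░●○◆○○
■■■■■■
■■■■■■

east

·●·○○░
●··●●●
·○○○◇■
●○○◆○■
■■■■■■
■■■■■■

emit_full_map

·●·○○░
●··●●●
·○○○◇■
●○○◆○■

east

●·○○░░
··●●●■
○○○◇■●
○○○◆■●
■■■■■■
■■■■■■


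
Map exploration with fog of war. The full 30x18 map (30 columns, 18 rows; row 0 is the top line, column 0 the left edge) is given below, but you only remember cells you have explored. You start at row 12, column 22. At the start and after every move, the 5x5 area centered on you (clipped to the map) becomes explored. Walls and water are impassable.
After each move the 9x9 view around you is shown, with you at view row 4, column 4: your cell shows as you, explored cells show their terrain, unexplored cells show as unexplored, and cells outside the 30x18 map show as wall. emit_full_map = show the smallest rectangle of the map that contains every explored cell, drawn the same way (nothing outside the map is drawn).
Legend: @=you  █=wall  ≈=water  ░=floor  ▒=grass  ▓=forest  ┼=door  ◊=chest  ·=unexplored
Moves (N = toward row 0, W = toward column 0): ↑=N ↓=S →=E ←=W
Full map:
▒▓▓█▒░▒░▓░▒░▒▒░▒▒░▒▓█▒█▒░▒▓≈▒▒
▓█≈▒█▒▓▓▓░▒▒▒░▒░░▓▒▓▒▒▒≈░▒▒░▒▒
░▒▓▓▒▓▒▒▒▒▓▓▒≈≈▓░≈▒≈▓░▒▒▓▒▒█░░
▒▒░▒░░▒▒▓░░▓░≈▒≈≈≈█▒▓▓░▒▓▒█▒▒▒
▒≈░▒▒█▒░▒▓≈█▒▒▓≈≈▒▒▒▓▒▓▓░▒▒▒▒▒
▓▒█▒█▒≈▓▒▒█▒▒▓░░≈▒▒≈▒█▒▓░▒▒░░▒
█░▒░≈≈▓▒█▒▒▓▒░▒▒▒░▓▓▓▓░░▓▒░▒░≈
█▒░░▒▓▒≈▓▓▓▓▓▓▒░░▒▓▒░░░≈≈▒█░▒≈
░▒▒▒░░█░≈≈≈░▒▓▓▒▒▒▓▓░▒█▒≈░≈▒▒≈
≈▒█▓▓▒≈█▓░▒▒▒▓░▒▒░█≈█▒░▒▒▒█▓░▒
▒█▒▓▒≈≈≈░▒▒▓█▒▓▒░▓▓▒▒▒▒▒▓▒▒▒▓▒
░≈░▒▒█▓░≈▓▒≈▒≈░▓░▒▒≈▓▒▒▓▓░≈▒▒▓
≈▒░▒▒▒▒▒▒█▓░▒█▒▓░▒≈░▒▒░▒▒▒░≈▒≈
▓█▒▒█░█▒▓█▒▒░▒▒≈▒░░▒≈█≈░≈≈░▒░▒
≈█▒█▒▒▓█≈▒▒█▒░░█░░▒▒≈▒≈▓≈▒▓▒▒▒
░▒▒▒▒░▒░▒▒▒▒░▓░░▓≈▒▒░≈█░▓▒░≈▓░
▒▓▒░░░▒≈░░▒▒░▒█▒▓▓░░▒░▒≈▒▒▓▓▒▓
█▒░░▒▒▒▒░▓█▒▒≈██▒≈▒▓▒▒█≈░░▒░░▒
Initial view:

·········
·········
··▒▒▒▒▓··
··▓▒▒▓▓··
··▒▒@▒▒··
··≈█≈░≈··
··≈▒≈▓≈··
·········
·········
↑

·········
·········
··█▒░▒▒··
··▒▒▒▒▓··
··▓▒@▓▓··
··▒▒░▒▒··
··≈█≈░≈··
··≈▒≈▓≈··
·········

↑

·········
·········
··░▒█▒≈··
··█▒░▒▒··
··▒▒@▒▓··
··▓▒▒▓▓··
··▒▒░▒▒··
··≈█≈░≈··
··≈▒≈▓≈··

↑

·········
·········
··░░░≈≈··
··░▒█▒≈··
··█▒@▒▒··
··▒▒▒▒▓··
··▓▒▒▓▓··
··▒▒░▒▒··
··≈█≈░≈··

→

·········
·········
·░░░≈≈▒··
·░▒█▒≈░··
·█▒░@▒▒··
·▒▒▒▒▓▒··
·▓▒▒▓▓░··
·▒▒░▒▒···
·≈█≈░≈···

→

·········
·········
░░░≈≈▒█··
░▒█▒≈░≈··
█▒░▒@▒█··
▒▒▒▒▓▒▒··
▓▒▒▓▓░≈··
▒▒░▒▒····
≈█≈░≈····

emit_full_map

░░░≈≈▒█
░▒█▒≈░≈
█▒░▒@▒█
▒▒▒▒▓▒▒
▓▒▒▓▓░≈
▒▒░▒▒··
≈█≈░≈··
≈▒≈▓≈··

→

·········
·········
░░≈≈▒█░··
▒█▒≈░≈▒··
▒░▒▒@█▓··
▒▒▒▓▒▒▒··
▒▒▓▓░≈▒··
▒░▒▒·····
█≈░≈·····

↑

·········
·········
··░▓▒░▒··
░░≈≈▒█░··
▒█▒≈@≈▒··
▒░▒▒▒█▓··
▒▒▒▓▒▒▒··
▒▒▓▓░≈▒··
▒░▒▒·····

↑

·········
·········
··▓░▒▒░··
··░▓▒░▒··
░░≈≈@█░··
▒█▒≈░≈▒··
▒░▒▒▒█▓··
▒▒▒▓▒▒▒··
▒▒▓▓░≈▒··

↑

·········
·········
··▓░▒▒▒··
··▓░▒▒░··
··░▓@░▒··
░░≈≈▒█░··
▒█▒≈░≈▒··
▒░▒▒▒█▓··
▒▒▒▓▒▒▒··

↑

·········
·········
··▒▓▒█▒··
··▓░▒▒▒··
··▓░@▒░··
··░▓▒░▒··
░░≈≈▒█░··
▒█▒≈░≈▒··
▒░▒▒▒█▓··

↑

·········
·········
··▒▓▒▒█··
··▒▓▒█▒··
··▓░@▒▒··
··▓░▒▒░··
··░▓▒░▒··
░░≈≈▒█░··
▒█▒≈░≈▒··

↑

█████████
·········
··≈░▒▒░··
··▒▓▒▒█··
··▒▓@█▒··
··▓░▒▒▒··
··▓░▒▒░··
··░▓▒░▒··
░░≈≈▒█░··

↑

█████████
█████████
··▒░▒▓≈··
··≈░▒▒░··
··▒▓@▒█··
··▒▓▒█▒··
··▓░▒▒▒··
··▓░▒▒░··
··░▓▒░▒··

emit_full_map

···▒░▒▓≈
···≈░▒▒░
···▒▓@▒█
···▒▓▒█▒
···▓░▒▒▒
···▓░▒▒░
···░▓▒░▒
░░░≈≈▒█░
░▒█▒≈░≈▒
█▒░▒▒▒█▓
▒▒▒▒▓▒▒▒
▓▒▒▓▓░≈▒
▒▒░▒▒···
≈█≈░≈···
≈▒≈▓≈···

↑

█████████
█████████
█████████
··▒░▒▓≈··
··≈░@▒░··
··▒▓▒▒█··
··▒▓▒█▒··
··▓░▒▒▒··
··▓░▒▒░··

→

█████████
█████████
█████████
·▒░▒▓≈▒·█
·≈░▒@░▒·█
·▒▓▒▒█░·█
·▒▓▒█▒▒·█
·▓░▒▒▒··█
·▓░▒▒░··█

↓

█████████
█████████
·▒░▒▓≈▒·█
·≈░▒▒░▒·█
·▒▓▒@█░·█
·▒▓▒█▒▒·█
·▓░▒▒▒▒·█
·▓░▒▒░··█
·░▓▒░▒··█

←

█████████
█████████
··▒░▒▓≈▒·
··≈░▒▒░▒·
··▒▓@▒█░·
··▒▓▒█▒▒·
··▓░▒▒▒▒·
··▓░▒▒░··
··░▓▒░▒··

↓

█████████
··▒░▒▓≈▒·
··≈░▒▒░▒·
··▒▓▒▒█░·
··▒▓@█▒▒·
··▓░▒▒▒▒·
··▓░▒▒░··
··░▓▒░▒··
░░≈≈▒█░··

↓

··▒░▒▓≈▒·
··≈░▒▒░▒·
··▒▓▒▒█░·
··▒▓▒█▒▒·
··▓░@▒▒▒·
··▓░▒▒░··
··░▓▒░▒··
░░≈≈▒█░··
▒█▒≈░≈▒··

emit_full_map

···▒░▒▓≈▒
···≈░▒▒░▒
···▒▓▒▒█░
···▒▓▒█▒▒
···▓░@▒▒▒
···▓░▒▒░·
···░▓▒░▒·
░░░≈≈▒█░·
░▒█▒≈░≈▒·
█▒░▒▒▒█▓·
▒▒▒▒▓▒▒▒·
▓▒▒▓▓░≈▒·
▒▒░▒▒····
≈█≈░≈····
≈▒≈▓≈····


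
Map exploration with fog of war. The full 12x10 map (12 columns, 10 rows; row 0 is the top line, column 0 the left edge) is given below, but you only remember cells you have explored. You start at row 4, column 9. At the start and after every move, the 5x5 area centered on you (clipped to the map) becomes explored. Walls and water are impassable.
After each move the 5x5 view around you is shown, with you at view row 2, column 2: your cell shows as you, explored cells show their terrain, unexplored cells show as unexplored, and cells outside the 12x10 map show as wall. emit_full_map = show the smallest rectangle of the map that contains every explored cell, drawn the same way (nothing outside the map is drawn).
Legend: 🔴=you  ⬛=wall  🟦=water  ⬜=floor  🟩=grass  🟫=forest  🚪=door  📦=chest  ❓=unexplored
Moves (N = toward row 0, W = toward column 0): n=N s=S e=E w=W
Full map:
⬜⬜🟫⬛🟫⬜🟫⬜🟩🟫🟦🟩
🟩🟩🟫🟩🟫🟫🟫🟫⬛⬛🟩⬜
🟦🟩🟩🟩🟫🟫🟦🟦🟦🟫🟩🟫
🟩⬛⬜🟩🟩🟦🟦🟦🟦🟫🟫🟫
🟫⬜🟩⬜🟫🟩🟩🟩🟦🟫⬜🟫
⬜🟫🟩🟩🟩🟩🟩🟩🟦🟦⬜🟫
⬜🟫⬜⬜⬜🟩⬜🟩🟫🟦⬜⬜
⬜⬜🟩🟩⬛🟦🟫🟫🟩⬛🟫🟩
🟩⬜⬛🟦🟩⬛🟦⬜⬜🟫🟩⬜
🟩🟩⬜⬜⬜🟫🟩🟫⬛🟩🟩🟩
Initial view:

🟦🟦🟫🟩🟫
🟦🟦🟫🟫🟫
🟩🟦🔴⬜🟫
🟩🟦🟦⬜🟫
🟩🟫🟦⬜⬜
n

🟫⬛⬛🟩⬜
🟦🟦🟫🟩🟫
🟦🟦🔴🟫🟫
🟩🟦🟫⬜🟫
🟩🟦🟦⬜🟫

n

⬜🟩🟫🟦🟩
🟫⬛⬛🟩⬜
🟦🟦🔴🟩🟫
🟦🟦🟫🟫🟫
🟩🟦🟫⬜🟫

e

🟩🟫🟦🟩⬛
⬛⬛🟩⬜⬛
🟦🟫🔴🟫⬛
🟦🟫🟫🟫⬛
🟦🟫⬜🟫⬛

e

🟫🟦🟩⬛⬛
⬛🟩⬜⬛⬛
🟫🟩🔴⬛⬛
🟫🟫🟫⬛⬛
🟫⬜🟫⬛⬛

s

⬛🟩⬜⬛⬛
🟫🟩🟫⬛⬛
🟫🟫🔴⬛⬛
🟫⬜🟫⬛⬛
🟦⬜🟫⬛⬛

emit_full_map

⬜🟩🟫🟦🟩
🟫⬛⬛🟩⬜
🟦🟦🟫🟩🟫
🟦🟦🟫🟫🔴
🟩🟦🟫⬜🟫
🟩🟦🟦⬜🟫
🟩🟫🟦⬜⬜

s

🟫🟩🟫⬛⬛
🟫🟫🟫⬛⬛
🟫⬜🔴⬛⬛
🟦⬜🟫⬛⬛
🟦⬜⬜⬛⬛

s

🟫🟫🟫⬛⬛
🟫⬜🟫⬛⬛
🟦⬜🔴⬛⬛
🟦⬜⬜⬛⬛
⬛🟫🟩⬛⬛

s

🟫⬜🟫⬛⬛
🟦⬜🟫⬛⬛
🟦⬜🔴⬛⬛
⬛🟫🟩⬛⬛
🟫🟩⬜⬛⬛

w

🟦🟫⬜🟫⬛
🟦🟦⬜🟫⬛
🟫🟦🔴⬜⬛
🟩⬛🟫🟩⬛
⬜🟫🟩⬜⬛

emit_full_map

⬜🟩🟫🟦🟩
🟫⬛⬛🟩⬜
🟦🟦🟫🟩🟫
🟦🟦🟫🟫🟫
🟩🟦🟫⬜🟫
🟩🟦🟦⬜🟫
🟩🟫🟦🔴⬜
❓🟩⬛🟫🟩
❓⬜🟫🟩⬜

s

🟦🟦⬜🟫⬛
🟫🟦⬜⬜⬛
🟩⬛🔴🟩⬛
⬜🟫🟩⬜⬛
⬛🟩🟩🟩⬛

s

🟫🟦⬜⬜⬛
🟩⬛🟫🟩⬛
⬜🟫🔴⬜⬛
⬛🟩🟩🟩⬛
⬛⬛⬛⬛⬛

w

🟩🟫🟦⬜⬜
🟫🟩⬛🟫🟩
⬜⬜🔴🟩⬜
🟫⬛🟩🟩🟩
⬛⬛⬛⬛⬛

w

⬜🟩🟫🟦⬜
🟫🟫🟩⬛🟫
🟦⬜🔴🟫🟩
🟩🟫⬛🟩🟩
⬛⬛⬛⬛⬛

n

🟩🟩🟦🟦⬜
⬜🟩🟫🟦⬜
🟫🟫🔴⬛🟫
🟦⬜⬜🟫🟩
🟩🟫⬛🟩🟩

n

🟩🟩🟦🟫⬜
🟩🟩🟦🟦⬜
⬜🟩🔴🟦⬜
🟫🟫🟩⬛🟫
🟦⬜⬜🟫🟩

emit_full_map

❓⬜🟩🟫🟦🟩
❓🟫⬛⬛🟩⬜
❓🟦🟦🟫🟩🟫
❓🟦🟦🟫🟫🟫
🟩🟩🟦🟫⬜🟫
🟩🟩🟦🟦⬜🟫
⬜🟩🔴🟦⬜⬜
🟫🟫🟩⬛🟫🟩
🟦⬜⬜🟫🟩⬜
🟩🟫⬛🟩🟩🟩

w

🟩🟩🟩🟦🟫
🟩🟩🟩🟦🟦
🟩⬜🔴🟫🟦
🟦🟫🟫🟩⬛
⬛🟦⬜⬜🟫

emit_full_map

❓❓⬜🟩🟫🟦🟩
❓❓🟫⬛⬛🟩⬜
❓❓🟦🟦🟫🟩🟫
❓❓🟦🟦🟫🟫🟫
🟩🟩🟩🟦🟫⬜🟫
🟩🟩🟩🟦🟦⬜🟫
🟩⬜🔴🟫🟦⬜⬜
🟦🟫🟫🟩⬛🟫🟩
⬛🟦⬜⬜🟫🟩⬜
❓🟩🟫⬛🟩🟩🟩


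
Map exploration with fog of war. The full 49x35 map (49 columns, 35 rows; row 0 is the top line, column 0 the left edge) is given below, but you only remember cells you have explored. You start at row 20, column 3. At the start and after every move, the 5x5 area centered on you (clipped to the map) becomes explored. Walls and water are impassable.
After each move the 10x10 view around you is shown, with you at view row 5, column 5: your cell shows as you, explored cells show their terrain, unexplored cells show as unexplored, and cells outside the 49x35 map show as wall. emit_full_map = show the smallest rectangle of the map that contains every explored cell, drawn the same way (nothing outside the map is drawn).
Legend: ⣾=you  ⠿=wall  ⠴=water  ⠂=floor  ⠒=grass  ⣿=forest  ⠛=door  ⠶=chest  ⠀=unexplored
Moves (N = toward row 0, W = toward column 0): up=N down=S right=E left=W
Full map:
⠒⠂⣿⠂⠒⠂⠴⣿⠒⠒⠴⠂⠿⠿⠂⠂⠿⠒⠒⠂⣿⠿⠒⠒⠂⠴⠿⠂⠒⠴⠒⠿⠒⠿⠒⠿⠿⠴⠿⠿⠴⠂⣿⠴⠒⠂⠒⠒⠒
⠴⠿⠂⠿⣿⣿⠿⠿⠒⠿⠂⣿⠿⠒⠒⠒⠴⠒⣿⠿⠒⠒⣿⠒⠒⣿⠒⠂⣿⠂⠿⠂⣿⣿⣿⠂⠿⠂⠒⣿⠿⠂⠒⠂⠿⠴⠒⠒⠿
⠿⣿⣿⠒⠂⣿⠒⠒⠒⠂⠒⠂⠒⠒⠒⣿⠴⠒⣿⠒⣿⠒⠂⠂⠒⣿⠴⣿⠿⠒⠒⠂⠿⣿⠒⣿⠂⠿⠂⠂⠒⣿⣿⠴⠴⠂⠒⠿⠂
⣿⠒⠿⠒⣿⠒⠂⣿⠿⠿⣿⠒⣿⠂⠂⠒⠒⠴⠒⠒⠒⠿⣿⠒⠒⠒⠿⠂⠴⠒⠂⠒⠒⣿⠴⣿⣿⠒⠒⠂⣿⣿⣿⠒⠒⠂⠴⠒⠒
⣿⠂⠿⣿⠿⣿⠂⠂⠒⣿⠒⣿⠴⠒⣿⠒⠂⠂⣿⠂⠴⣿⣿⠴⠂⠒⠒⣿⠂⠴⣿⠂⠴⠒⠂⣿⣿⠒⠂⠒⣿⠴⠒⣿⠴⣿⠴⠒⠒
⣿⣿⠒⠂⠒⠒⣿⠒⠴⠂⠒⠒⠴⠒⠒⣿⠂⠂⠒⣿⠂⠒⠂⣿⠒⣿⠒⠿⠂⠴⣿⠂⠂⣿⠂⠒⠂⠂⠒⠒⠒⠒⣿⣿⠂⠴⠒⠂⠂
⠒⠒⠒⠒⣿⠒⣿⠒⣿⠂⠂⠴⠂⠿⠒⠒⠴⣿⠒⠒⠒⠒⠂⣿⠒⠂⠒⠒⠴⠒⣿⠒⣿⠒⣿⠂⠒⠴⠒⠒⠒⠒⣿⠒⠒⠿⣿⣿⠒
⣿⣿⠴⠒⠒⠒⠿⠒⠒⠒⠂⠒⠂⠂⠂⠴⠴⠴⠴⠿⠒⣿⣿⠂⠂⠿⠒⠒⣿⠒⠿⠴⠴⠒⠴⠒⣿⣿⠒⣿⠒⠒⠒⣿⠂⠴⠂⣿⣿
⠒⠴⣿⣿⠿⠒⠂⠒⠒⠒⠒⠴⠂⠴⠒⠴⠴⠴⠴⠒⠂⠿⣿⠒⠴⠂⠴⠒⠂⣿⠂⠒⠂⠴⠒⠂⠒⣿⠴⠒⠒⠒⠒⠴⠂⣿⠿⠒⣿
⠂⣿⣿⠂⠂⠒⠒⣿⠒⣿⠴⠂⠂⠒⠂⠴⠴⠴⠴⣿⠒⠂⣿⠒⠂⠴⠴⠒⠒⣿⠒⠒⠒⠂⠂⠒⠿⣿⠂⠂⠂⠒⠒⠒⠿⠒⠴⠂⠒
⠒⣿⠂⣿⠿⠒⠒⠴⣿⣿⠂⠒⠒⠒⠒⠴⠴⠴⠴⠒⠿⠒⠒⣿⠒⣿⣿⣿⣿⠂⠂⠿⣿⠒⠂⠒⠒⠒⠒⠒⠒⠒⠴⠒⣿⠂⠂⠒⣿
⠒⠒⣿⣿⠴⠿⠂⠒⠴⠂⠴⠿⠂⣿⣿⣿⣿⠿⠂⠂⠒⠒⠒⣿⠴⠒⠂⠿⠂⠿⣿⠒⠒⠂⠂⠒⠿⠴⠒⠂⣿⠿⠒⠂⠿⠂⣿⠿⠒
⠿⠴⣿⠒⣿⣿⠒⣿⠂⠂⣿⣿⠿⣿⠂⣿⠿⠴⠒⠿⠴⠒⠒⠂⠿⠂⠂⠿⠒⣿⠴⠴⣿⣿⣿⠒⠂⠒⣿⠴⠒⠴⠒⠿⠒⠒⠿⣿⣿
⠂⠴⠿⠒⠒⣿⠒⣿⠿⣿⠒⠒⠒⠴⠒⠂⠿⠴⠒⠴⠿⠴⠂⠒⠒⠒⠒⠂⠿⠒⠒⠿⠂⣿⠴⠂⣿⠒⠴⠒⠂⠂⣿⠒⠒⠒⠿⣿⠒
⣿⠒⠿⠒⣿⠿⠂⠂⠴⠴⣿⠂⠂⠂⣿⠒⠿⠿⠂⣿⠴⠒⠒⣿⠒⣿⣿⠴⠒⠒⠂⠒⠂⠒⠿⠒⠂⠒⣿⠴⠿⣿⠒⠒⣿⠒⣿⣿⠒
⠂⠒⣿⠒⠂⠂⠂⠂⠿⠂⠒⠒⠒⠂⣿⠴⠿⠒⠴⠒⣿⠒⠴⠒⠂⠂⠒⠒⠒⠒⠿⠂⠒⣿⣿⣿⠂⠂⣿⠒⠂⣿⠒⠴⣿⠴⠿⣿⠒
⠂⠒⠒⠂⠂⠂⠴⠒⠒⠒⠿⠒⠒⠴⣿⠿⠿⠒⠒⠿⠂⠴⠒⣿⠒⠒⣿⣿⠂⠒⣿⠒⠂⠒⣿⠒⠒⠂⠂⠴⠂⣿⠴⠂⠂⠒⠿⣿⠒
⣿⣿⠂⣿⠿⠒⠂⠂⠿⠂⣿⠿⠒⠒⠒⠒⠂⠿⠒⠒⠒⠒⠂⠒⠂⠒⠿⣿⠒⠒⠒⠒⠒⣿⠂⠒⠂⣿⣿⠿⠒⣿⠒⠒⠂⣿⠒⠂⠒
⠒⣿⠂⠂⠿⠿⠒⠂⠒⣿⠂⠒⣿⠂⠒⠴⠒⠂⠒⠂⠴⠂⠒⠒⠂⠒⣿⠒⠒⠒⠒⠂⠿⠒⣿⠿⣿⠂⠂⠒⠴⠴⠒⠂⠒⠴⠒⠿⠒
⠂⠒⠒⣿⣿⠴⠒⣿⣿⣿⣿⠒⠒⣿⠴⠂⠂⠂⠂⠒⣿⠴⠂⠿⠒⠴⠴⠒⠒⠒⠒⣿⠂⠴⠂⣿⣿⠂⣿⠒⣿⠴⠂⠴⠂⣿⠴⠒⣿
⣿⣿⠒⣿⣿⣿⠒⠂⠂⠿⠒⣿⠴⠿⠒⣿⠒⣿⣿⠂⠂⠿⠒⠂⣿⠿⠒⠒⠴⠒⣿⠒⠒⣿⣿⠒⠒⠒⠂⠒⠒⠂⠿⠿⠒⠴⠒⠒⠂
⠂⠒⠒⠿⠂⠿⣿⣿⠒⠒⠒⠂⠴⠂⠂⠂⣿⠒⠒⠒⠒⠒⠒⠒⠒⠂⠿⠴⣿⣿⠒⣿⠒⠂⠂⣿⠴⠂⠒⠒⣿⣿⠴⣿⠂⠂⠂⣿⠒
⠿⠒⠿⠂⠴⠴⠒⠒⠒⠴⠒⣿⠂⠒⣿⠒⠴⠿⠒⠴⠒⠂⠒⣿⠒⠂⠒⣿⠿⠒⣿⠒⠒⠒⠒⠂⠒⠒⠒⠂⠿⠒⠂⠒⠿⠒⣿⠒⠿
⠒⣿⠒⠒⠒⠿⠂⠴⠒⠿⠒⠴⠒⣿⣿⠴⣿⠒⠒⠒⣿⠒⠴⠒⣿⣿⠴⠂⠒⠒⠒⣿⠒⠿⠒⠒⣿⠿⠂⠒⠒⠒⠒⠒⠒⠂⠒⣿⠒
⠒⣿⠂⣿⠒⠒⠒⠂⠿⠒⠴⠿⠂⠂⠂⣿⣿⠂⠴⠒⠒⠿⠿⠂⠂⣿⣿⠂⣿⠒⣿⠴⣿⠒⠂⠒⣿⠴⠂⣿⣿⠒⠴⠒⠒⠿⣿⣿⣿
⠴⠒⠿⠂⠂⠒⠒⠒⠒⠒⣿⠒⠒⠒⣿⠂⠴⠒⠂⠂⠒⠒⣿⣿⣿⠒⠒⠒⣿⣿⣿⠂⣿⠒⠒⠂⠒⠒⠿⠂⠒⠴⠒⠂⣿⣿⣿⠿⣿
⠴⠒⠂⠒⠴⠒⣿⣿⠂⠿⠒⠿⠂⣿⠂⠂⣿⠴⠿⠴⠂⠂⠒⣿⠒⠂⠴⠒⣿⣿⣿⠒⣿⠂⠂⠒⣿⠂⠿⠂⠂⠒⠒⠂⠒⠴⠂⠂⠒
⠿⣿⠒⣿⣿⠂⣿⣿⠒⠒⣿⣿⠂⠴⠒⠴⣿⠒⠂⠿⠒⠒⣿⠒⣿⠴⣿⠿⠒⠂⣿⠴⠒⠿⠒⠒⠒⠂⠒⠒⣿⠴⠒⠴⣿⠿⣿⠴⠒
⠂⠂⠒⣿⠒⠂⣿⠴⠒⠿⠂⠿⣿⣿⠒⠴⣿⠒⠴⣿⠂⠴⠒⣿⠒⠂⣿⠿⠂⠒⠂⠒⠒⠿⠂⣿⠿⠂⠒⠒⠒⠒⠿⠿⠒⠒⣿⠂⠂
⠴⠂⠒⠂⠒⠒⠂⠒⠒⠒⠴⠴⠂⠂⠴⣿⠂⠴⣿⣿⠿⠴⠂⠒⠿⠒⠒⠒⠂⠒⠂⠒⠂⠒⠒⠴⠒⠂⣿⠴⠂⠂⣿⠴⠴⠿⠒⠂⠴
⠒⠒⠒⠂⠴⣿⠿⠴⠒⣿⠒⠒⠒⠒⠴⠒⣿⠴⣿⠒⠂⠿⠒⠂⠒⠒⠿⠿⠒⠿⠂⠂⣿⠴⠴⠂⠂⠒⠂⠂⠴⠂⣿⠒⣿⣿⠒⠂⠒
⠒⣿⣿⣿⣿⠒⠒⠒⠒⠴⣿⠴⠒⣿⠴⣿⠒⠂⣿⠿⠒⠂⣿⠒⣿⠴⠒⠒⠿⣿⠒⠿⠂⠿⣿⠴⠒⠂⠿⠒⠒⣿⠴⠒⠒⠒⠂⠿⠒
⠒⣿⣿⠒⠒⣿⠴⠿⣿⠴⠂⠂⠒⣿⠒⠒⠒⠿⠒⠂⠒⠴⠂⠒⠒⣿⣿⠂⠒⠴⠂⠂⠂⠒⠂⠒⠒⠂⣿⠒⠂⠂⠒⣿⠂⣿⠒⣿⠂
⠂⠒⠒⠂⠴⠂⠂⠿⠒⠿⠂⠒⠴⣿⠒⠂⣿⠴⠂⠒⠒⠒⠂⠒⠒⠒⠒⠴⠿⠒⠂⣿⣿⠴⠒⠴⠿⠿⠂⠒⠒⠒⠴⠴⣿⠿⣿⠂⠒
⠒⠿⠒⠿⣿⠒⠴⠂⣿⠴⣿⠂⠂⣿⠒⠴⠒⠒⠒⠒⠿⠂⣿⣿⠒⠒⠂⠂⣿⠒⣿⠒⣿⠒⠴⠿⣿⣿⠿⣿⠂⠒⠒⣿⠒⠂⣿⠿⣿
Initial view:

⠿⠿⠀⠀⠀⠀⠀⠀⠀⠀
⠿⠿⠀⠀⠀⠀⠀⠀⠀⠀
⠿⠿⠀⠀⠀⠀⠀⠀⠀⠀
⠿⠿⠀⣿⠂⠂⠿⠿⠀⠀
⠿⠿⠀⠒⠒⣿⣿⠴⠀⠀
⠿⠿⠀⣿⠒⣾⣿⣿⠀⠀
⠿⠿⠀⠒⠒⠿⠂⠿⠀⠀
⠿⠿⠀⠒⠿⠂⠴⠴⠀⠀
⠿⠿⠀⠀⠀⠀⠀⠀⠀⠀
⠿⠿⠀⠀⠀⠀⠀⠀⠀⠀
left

⠿⠿⠿⠀⠀⠀⠀⠀⠀⠀
⠿⠿⠿⠀⠀⠀⠀⠀⠀⠀
⠿⠿⠿⠀⠀⠀⠀⠀⠀⠀
⠿⠿⠿⠒⣿⠂⠂⠿⠿⠀
⠿⠿⠿⠂⠒⠒⣿⣿⠴⠀
⠿⠿⠿⣿⣿⣾⣿⣿⣿⠀
⠿⠿⠿⠂⠒⠒⠿⠂⠿⠀
⠿⠿⠿⠿⠒⠿⠂⠴⠴⠀
⠿⠿⠿⠀⠀⠀⠀⠀⠀⠀
⠿⠿⠿⠀⠀⠀⠀⠀⠀⠀

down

⠿⠿⠿⠀⠀⠀⠀⠀⠀⠀
⠿⠿⠿⠀⠀⠀⠀⠀⠀⠀
⠿⠿⠿⠒⣿⠂⠂⠿⠿⠀
⠿⠿⠿⠂⠒⠒⣿⣿⠴⠀
⠿⠿⠿⣿⣿⠒⣿⣿⣿⠀
⠿⠿⠿⠂⠒⣾⠿⠂⠿⠀
⠿⠿⠿⠿⠒⠿⠂⠴⠴⠀
⠿⠿⠿⠒⣿⠒⠒⠒⠀⠀
⠿⠿⠿⠀⠀⠀⠀⠀⠀⠀
⠿⠿⠿⠀⠀⠀⠀⠀⠀⠀

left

⠿⠿⠿⠿⠀⠀⠀⠀⠀⠀
⠿⠿⠿⠿⠀⠀⠀⠀⠀⠀
⠿⠿⠿⠿⠒⣿⠂⠂⠿⠿
⠿⠿⠿⠿⠂⠒⠒⣿⣿⠴
⠿⠿⠿⠿⣿⣿⠒⣿⣿⣿
⠿⠿⠿⠿⠂⣾⠒⠿⠂⠿
⠿⠿⠿⠿⠿⠒⠿⠂⠴⠴
⠿⠿⠿⠿⠒⣿⠒⠒⠒⠀
⠿⠿⠿⠿⠀⠀⠀⠀⠀⠀
⠿⠿⠿⠿⠀⠀⠀⠀⠀⠀

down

⠿⠿⠿⠿⠀⠀⠀⠀⠀⠀
⠿⠿⠿⠿⠒⣿⠂⠂⠿⠿
⠿⠿⠿⠿⠂⠒⠒⣿⣿⠴
⠿⠿⠿⠿⣿⣿⠒⣿⣿⣿
⠿⠿⠿⠿⠂⠒⠒⠿⠂⠿
⠿⠿⠿⠿⠿⣾⠿⠂⠴⠴
⠿⠿⠿⠿⠒⣿⠒⠒⠒⠀
⠿⠿⠿⠿⠒⣿⠂⣿⠀⠀
⠿⠿⠿⠿⠀⠀⠀⠀⠀⠀
⠿⠿⠿⠿⠀⠀⠀⠀⠀⠀

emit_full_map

⠒⣿⠂⠂⠿⠿
⠂⠒⠒⣿⣿⠴
⣿⣿⠒⣿⣿⣿
⠂⠒⠒⠿⠂⠿
⠿⣾⠿⠂⠴⠴
⠒⣿⠒⠒⠒⠀
⠒⣿⠂⣿⠀⠀

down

⠿⠿⠿⠿⠒⣿⠂⠂⠿⠿
⠿⠿⠿⠿⠂⠒⠒⣿⣿⠴
⠿⠿⠿⠿⣿⣿⠒⣿⣿⣿
⠿⠿⠿⠿⠂⠒⠒⠿⠂⠿
⠿⠿⠿⠿⠿⠒⠿⠂⠴⠴
⠿⠿⠿⠿⠒⣾⠒⠒⠒⠀
⠿⠿⠿⠿⠒⣿⠂⣿⠀⠀
⠿⠿⠿⠿⠴⠒⠿⠂⠀⠀
⠿⠿⠿⠿⠀⠀⠀⠀⠀⠀
⠿⠿⠿⠿⠀⠀⠀⠀⠀⠀

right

⠿⠿⠿⠒⣿⠂⠂⠿⠿⠀
⠿⠿⠿⠂⠒⠒⣿⣿⠴⠀
⠿⠿⠿⣿⣿⠒⣿⣿⣿⠀
⠿⠿⠿⠂⠒⠒⠿⠂⠿⠀
⠿⠿⠿⠿⠒⠿⠂⠴⠴⠀
⠿⠿⠿⠒⣿⣾⠒⠒⠀⠀
⠿⠿⠿⠒⣿⠂⣿⠒⠀⠀
⠿⠿⠿⠴⠒⠿⠂⠂⠀⠀
⠿⠿⠿⠀⠀⠀⠀⠀⠀⠀
⠿⠿⠿⠀⠀⠀⠀⠀⠀⠀

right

⠿⠿⠒⣿⠂⠂⠿⠿⠀⠀
⠿⠿⠂⠒⠒⣿⣿⠴⠀⠀
⠿⠿⣿⣿⠒⣿⣿⣿⠀⠀
⠿⠿⠂⠒⠒⠿⠂⠿⠀⠀
⠿⠿⠿⠒⠿⠂⠴⠴⠀⠀
⠿⠿⠒⣿⠒⣾⠒⠿⠀⠀
⠿⠿⠒⣿⠂⣿⠒⠒⠀⠀
⠿⠿⠴⠒⠿⠂⠂⠒⠀⠀
⠿⠿⠀⠀⠀⠀⠀⠀⠀⠀
⠿⠿⠀⠀⠀⠀⠀⠀⠀⠀

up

⠿⠿⠀⠀⠀⠀⠀⠀⠀⠀
⠿⠿⠒⣿⠂⠂⠿⠿⠀⠀
⠿⠿⠂⠒⠒⣿⣿⠴⠀⠀
⠿⠿⣿⣿⠒⣿⣿⣿⠀⠀
⠿⠿⠂⠒⠒⠿⠂⠿⠀⠀
⠿⠿⠿⠒⠿⣾⠴⠴⠀⠀
⠿⠿⠒⣿⠒⠒⠒⠿⠀⠀
⠿⠿⠒⣿⠂⣿⠒⠒⠀⠀
⠿⠿⠴⠒⠿⠂⠂⠒⠀⠀
⠿⠿⠀⠀⠀⠀⠀⠀⠀⠀

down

⠿⠿⠒⣿⠂⠂⠿⠿⠀⠀
⠿⠿⠂⠒⠒⣿⣿⠴⠀⠀
⠿⠿⣿⣿⠒⣿⣿⣿⠀⠀
⠿⠿⠂⠒⠒⠿⠂⠿⠀⠀
⠿⠿⠿⠒⠿⠂⠴⠴⠀⠀
⠿⠿⠒⣿⠒⣾⠒⠿⠀⠀
⠿⠿⠒⣿⠂⣿⠒⠒⠀⠀
⠿⠿⠴⠒⠿⠂⠂⠒⠀⠀
⠿⠿⠀⠀⠀⠀⠀⠀⠀⠀
⠿⠿⠀⠀⠀⠀⠀⠀⠀⠀

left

⠿⠿⠿⠒⣿⠂⠂⠿⠿⠀
⠿⠿⠿⠂⠒⠒⣿⣿⠴⠀
⠿⠿⠿⣿⣿⠒⣿⣿⣿⠀
⠿⠿⠿⠂⠒⠒⠿⠂⠿⠀
⠿⠿⠿⠿⠒⠿⠂⠴⠴⠀
⠿⠿⠿⠒⣿⣾⠒⠒⠿⠀
⠿⠿⠿⠒⣿⠂⣿⠒⠒⠀
⠿⠿⠿⠴⠒⠿⠂⠂⠒⠀
⠿⠿⠿⠀⠀⠀⠀⠀⠀⠀
⠿⠿⠿⠀⠀⠀⠀⠀⠀⠀

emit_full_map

⠒⣿⠂⠂⠿⠿
⠂⠒⠒⣿⣿⠴
⣿⣿⠒⣿⣿⣿
⠂⠒⠒⠿⠂⠿
⠿⠒⠿⠂⠴⠴
⠒⣿⣾⠒⠒⠿
⠒⣿⠂⣿⠒⠒
⠴⠒⠿⠂⠂⠒

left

⠿⠿⠿⠿⠒⣿⠂⠂⠿⠿
⠿⠿⠿⠿⠂⠒⠒⣿⣿⠴
⠿⠿⠿⠿⣿⣿⠒⣿⣿⣿
⠿⠿⠿⠿⠂⠒⠒⠿⠂⠿
⠿⠿⠿⠿⠿⠒⠿⠂⠴⠴
⠿⠿⠿⠿⠒⣾⠒⠒⠒⠿
⠿⠿⠿⠿⠒⣿⠂⣿⠒⠒
⠿⠿⠿⠿⠴⠒⠿⠂⠂⠒
⠿⠿⠿⠿⠀⠀⠀⠀⠀⠀
⠿⠿⠿⠿⠀⠀⠀⠀⠀⠀

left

⠿⠿⠿⠿⠿⠒⣿⠂⠂⠿
⠿⠿⠿⠿⠿⠂⠒⠒⣿⣿
⠿⠿⠿⠿⠿⣿⣿⠒⣿⣿
⠿⠿⠿⠿⠿⠂⠒⠒⠿⠂
⠿⠿⠿⠿⠿⠿⠒⠿⠂⠴
⠿⠿⠿⠿⠿⣾⣿⠒⠒⠒
⠿⠿⠿⠿⠿⠒⣿⠂⣿⠒
⠿⠿⠿⠿⠿⠴⠒⠿⠂⠂
⠿⠿⠿⠿⠿⠀⠀⠀⠀⠀
⠿⠿⠿⠿⠿⠀⠀⠀⠀⠀

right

⠿⠿⠿⠿⠒⣿⠂⠂⠿⠿
⠿⠿⠿⠿⠂⠒⠒⣿⣿⠴
⠿⠿⠿⠿⣿⣿⠒⣿⣿⣿
⠿⠿⠿⠿⠂⠒⠒⠿⠂⠿
⠿⠿⠿⠿⠿⠒⠿⠂⠴⠴
⠿⠿⠿⠿⠒⣾⠒⠒⠒⠿
⠿⠿⠿⠿⠒⣿⠂⣿⠒⠒
⠿⠿⠿⠿⠴⠒⠿⠂⠂⠒
⠿⠿⠿⠿⠀⠀⠀⠀⠀⠀
⠿⠿⠿⠿⠀⠀⠀⠀⠀⠀

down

⠿⠿⠿⠿⠂⠒⠒⣿⣿⠴
⠿⠿⠿⠿⣿⣿⠒⣿⣿⣿
⠿⠿⠿⠿⠂⠒⠒⠿⠂⠿
⠿⠿⠿⠿⠿⠒⠿⠂⠴⠴
⠿⠿⠿⠿⠒⣿⠒⠒⠒⠿
⠿⠿⠿⠿⠒⣾⠂⣿⠒⠒
⠿⠿⠿⠿⠴⠒⠿⠂⠂⠒
⠿⠿⠿⠿⠴⠒⠂⠒⠀⠀
⠿⠿⠿⠿⠀⠀⠀⠀⠀⠀
⠿⠿⠿⠿⠀⠀⠀⠀⠀⠀

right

⠿⠿⠿⠂⠒⠒⣿⣿⠴⠀
⠿⠿⠿⣿⣿⠒⣿⣿⣿⠀
⠿⠿⠿⠂⠒⠒⠿⠂⠿⠀
⠿⠿⠿⠿⠒⠿⠂⠴⠴⠀
⠿⠿⠿⠒⣿⠒⠒⠒⠿⠀
⠿⠿⠿⠒⣿⣾⣿⠒⠒⠀
⠿⠿⠿⠴⠒⠿⠂⠂⠒⠀
⠿⠿⠿⠴⠒⠂⠒⠴⠀⠀
⠿⠿⠿⠀⠀⠀⠀⠀⠀⠀
⠿⠿⠿⠀⠀⠀⠀⠀⠀⠀

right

⠿⠿⠂⠒⠒⣿⣿⠴⠀⠀
⠿⠿⣿⣿⠒⣿⣿⣿⠀⠀
⠿⠿⠂⠒⠒⠿⠂⠿⠀⠀
⠿⠿⠿⠒⠿⠂⠴⠴⠀⠀
⠿⠿⠒⣿⠒⠒⠒⠿⠀⠀
⠿⠿⠒⣿⠂⣾⠒⠒⠀⠀
⠿⠿⠴⠒⠿⠂⠂⠒⠀⠀
⠿⠿⠴⠒⠂⠒⠴⠒⠀⠀
⠿⠿⠀⠀⠀⠀⠀⠀⠀⠀
⠿⠿⠀⠀⠀⠀⠀⠀⠀⠀

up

⠿⠿⠒⣿⠂⠂⠿⠿⠀⠀
⠿⠿⠂⠒⠒⣿⣿⠴⠀⠀
⠿⠿⣿⣿⠒⣿⣿⣿⠀⠀
⠿⠿⠂⠒⠒⠿⠂⠿⠀⠀
⠿⠿⠿⠒⠿⠂⠴⠴⠀⠀
⠿⠿⠒⣿⠒⣾⠒⠿⠀⠀
⠿⠿⠒⣿⠂⣿⠒⠒⠀⠀
⠿⠿⠴⠒⠿⠂⠂⠒⠀⠀
⠿⠿⠴⠒⠂⠒⠴⠒⠀⠀
⠿⠿⠀⠀⠀⠀⠀⠀⠀⠀

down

⠿⠿⠂⠒⠒⣿⣿⠴⠀⠀
⠿⠿⣿⣿⠒⣿⣿⣿⠀⠀
⠿⠿⠂⠒⠒⠿⠂⠿⠀⠀
⠿⠿⠿⠒⠿⠂⠴⠴⠀⠀
⠿⠿⠒⣿⠒⠒⠒⠿⠀⠀
⠿⠿⠒⣿⠂⣾⠒⠒⠀⠀
⠿⠿⠴⠒⠿⠂⠂⠒⠀⠀
⠿⠿⠴⠒⠂⠒⠴⠒⠀⠀
⠿⠿⠀⠀⠀⠀⠀⠀⠀⠀
⠿⠿⠀⠀⠀⠀⠀⠀⠀⠀

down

⠿⠿⣿⣿⠒⣿⣿⣿⠀⠀
⠿⠿⠂⠒⠒⠿⠂⠿⠀⠀
⠿⠿⠿⠒⠿⠂⠴⠴⠀⠀
⠿⠿⠒⣿⠒⠒⠒⠿⠀⠀
⠿⠿⠒⣿⠂⣿⠒⠒⠀⠀
⠿⠿⠴⠒⠿⣾⠂⠒⠀⠀
⠿⠿⠴⠒⠂⠒⠴⠒⠀⠀
⠿⠿⠀⣿⠒⣿⣿⠂⠀⠀
⠿⠿⠀⠀⠀⠀⠀⠀⠀⠀
⠿⠿⠀⠀⠀⠀⠀⠀⠀⠀

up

⠿⠿⠂⠒⠒⣿⣿⠴⠀⠀
⠿⠿⣿⣿⠒⣿⣿⣿⠀⠀
⠿⠿⠂⠒⠒⠿⠂⠿⠀⠀
⠿⠿⠿⠒⠿⠂⠴⠴⠀⠀
⠿⠿⠒⣿⠒⠒⠒⠿⠀⠀
⠿⠿⠒⣿⠂⣾⠒⠒⠀⠀
⠿⠿⠴⠒⠿⠂⠂⠒⠀⠀
⠿⠿⠴⠒⠂⠒⠴⠒⠀⠀
⠿⠿⠀⣿⠒⣿⣿⠂⠀⠀
⠿⠿⠀⠀⠀⠀⠀⠀⠀⠀

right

⠿⠂⠒⠒⣿⣿⠴⠀⠀⠀
⠿⣿⣿⠒⣿⣿⣿⠀⠀⠀
⠿⠂⠒⠒⠿⠂⠿⠀⠀⠀
⠿⠿⠒⠿⠂⠴⠴⠒⠀⠀
⠿⠒⣿⠒⠒⠒⠿⠂⠀⠀
⠿⠒⣿⠂⣿⣾⠒⠒⠀⠀
⠿⠴⠒⠿⠂⠂⠒⠒⠀⠀
⠿⠴⠒⠂⠒⠴⠒⣿⠀⠀
⠿⠀⣿⠒⣿⣿⠂⠀⠀⠀
⠿⠀⠀⠀⠀⠀⠀⠀⠀⠀

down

⠿⣿⣿⠒⣿⣿⣿⠀⠀⠀
⠿⠂⠒⠒⠿⠂⠿⠀⠀⠀
⠿⠿⠒⠿⠂⠴⠴⠒⠀⠀
⠿⠒⣿⠒⠒⠒⠿⠂⠀⠀
⠿⠒⣿⠂⣿⠒⠒⠒⠀⠀
⠿⠴⠒⠿⠂⣾⠒⠒⠀⠀
⠿⠴⠒⠂⠒⠴⠒⣿⠀⠀
⠿⠀⣿⠒⣿⣿⠂⣿⠀⠀
⠿⠀⠀⠀⠀⠀⠀⠀⠀⠀
⠿⠀⠀⠀⠀⠀⠀⠀⠀⠀

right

⣿⣿⠒⣿⣿⣿⠀⠀⠀⠀
⠂⠒⠒⠿⠂⠿⠀⠀⠀⠀
⠿⠒⠿⠂⠴⠴⠒⠀⠀⠀
⠒⣿⠒⠒⠒⠿⠂⠴⠀⠀
⠒⣿⠂⣿⠒⠒⠒⠂⠀⠀
⠴⠒⠿⠂⠂⣾⠒⠒⠀⠀
⠴⠒⠂⠒⠴⠒⣿⣿⠀⠀
⠀⣿⠒⣿⣿⠂⣿⣿⠀⠀
⠀⠀⠀⠀⠀⠀⠀⠀⠀⠀
⠀⠀⠀⠀⠀⠀⠀⠀⠀⠀

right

⣿⠒⣿⣿⣿⠀⠀⠀⠀⠀
⠒⠒⠿⠂⠿⠀⠀⠀⠀⠀
⠒⠿⠂⠴⠴⠒⠀⠀⠀⠀
⣿⠒⠒⠒⠿⠂⠴⠒⠀⠀
⣿⠂⣿⠒⠒⠒⠂⠿⠀⠀
⠒⠿⠂⠂⠒⣾⠒⠒⠀⠀
⠒⠂⠒⠴⠒⣿⣿⠂⠀⠀
⣿⠒⣿⣿⠂⣿⣿⠒⠀⠀
⠀⠀⠀⠀⠀⠀⠀⠀⠀⠀
⠀⠀⠀⠀⠀⠀⠀⠀⠀⠀

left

⣿⣿⠒⣿⣿⣿⠀⠀⠀⠀
⠂⠒⠒⠿⠂⠿⠀⠀⠀⠀
⠿⠒⠿⠂⠴⠴⠒⠀⠀⠀
⠒⣿⠒⠒⠒⠿⠂⠴⠒⠀
⠒⣿⠂⣿⠒⠒⠒⠂⠿⠀
⠴⠒⠿⠂⠂⣾⠒⠒⠒⠀
⠴⠒⠂⠒⠴⠒⣿⣿⠂⠀
⠀⣿⠒⣿⣿⠂⣿⣿⠒⠀
⠀⠀⠀⠀⠀⠀⠀⠀⠀⠀
⠀⠀⠀⠀⠀⠀⠀⠀⠀⠀

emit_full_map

⠒⣿⠂⠂⠿⠿⠀⠀⠀
⠂⠒⠒⣿⣿⠴⠀⠀⠀
⣿⣿⠒⣿⣿⣿⠀⠀⠀
⠂⠒⠒⠿⠂⠿⠀⠀⠀
⠿⠒⠿⠂⠴⠴⠒⠀⠀
⠒⣿⠒⠒⠒⠿⠂⠴⠒
⠒⣿⠂⣿⠒⠒⠒⠂⠿
⠴⠒⠿⠂⠂⣾⠒⠒⠒
⠴⠒⠂⠒⠴⠒⣿⣿⠂
⠀⣿⠒⣿⣿⠂⣿⣿⠒

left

⠿⣿⣿⠒⣿⣿⣿⠀⠀⠀
⠿⠂⠒⠒⠿⠂⠿⠀⠀⠀
⠿⠿⠒⠿⠂⠴⠴⠒⠀⠀
⠿⠒⣿⠒⠒⠒⠿⠂⠴⠒
⠿⠒⣿⠂⣿⠒⠒⠒⠂⠿
⠿⠴⠒⠿⠂⣾⠒⠒⠒⠒
⠿⠴⠒⠂⠒⠴⠒⣿⣿⠂
⠿⠀⣿⠒⣿⣿⠂⣿⣿⠒
⠿⠀⠀⠀⠀⠀⠀⠀⠀⠀
⠿⠀⠀⠀⠀⠀⠀⠀⠀⠀

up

⠿⠂⠒⠒⣿⣿⠴⠀⠀⠀
⠿⣿⣿⠒⣿⣿⣿⠀⠀⠀
⠿⠂⠒⠒⠿⠂⠿⠀⠀⠀
⠿⠿⠒⠿⠂⠴⠴⠒⠀⠀
⠿⠒⣿⠒⠒⠒⠿⠂⠴⠒
⠿⠒⣿⠂⣿⣾⠒⠒⠂⠿
⠿⠴⠒⠿⠂⠂⠒⠒⠒⠒
⠿⠴⠒⠂⠒⠴⠒⣿⣿⠂
⠿⠀⣿⠒⣿⣿⠂⣿⣿⠒
⠿⠀⠀⠀⠀⠀⠀⠀⠀⠀

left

⠿⠿⠂⠒⠒⣿⣿⠴⠀⠀
⠿⠿⣿⣿⠒⣿⣿⣿⠀⠀
⠿⠿⠂⠒⠒⠿⠂⠿⠀⠀
⠿⠿⠿⠒⠿⠂⠴⠴⠒⠀
⠿⠿⠒⣿⠒⠒⠒⠿⠂⠴
⠿⠿⠒⣿⠂⣾⠒⠒⠒⠂
⠿⠿⠴⠒⠿⠂⠂⠒⠒⠒
⠿⠿⠴⠒⠂⠒⠴⠒⣿⣿
⠿⠿⠀⣿⠒⣿⣿⠂⣿⣿
⠿⠿⠀⠀⠀⠀⠀⠀⠀⠀

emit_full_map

⠒⣿⠂⠂⠿⠿⠀⠀⠀
⠂⠒⠒⣿⣿⠴⠀⠀⠀
⣿⣿⠒⣿⣿⣿⠀⠀⠀
⠂⠒⠒⠿⠂⠿⠀⠀⠀
⠿⠒⠿⠂⠴⠴⠒⠀⠀
⠒⣿⠒⠒⠒⠿⠂⠴⠒
⠒⣿⠂⣾⠒⠒⠒⠂⠿
⠴⠒⠿⠂⠂⠒⠒⠒⠒
⠴⠒⠂⠒⠴⠒⣿⣿⠂
⠀⣿⠒⣿⣿⠂⣿⣿⠒
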